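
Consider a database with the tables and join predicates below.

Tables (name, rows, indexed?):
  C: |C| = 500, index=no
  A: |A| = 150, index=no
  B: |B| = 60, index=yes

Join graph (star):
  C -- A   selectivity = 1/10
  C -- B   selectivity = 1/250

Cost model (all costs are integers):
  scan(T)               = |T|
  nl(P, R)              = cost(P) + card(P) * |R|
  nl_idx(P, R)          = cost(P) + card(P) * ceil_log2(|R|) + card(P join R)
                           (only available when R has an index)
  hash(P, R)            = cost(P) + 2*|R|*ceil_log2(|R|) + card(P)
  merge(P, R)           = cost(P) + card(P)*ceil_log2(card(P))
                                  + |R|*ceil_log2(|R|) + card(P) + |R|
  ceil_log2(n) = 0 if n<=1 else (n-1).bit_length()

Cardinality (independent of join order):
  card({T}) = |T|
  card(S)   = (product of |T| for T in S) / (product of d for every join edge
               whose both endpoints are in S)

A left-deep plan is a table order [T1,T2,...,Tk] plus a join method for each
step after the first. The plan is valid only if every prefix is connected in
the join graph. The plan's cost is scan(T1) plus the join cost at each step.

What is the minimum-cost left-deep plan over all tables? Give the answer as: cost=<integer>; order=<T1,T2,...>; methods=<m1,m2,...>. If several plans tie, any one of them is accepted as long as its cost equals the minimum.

cost=4030; order=C,B,A; methods=hash,merge

Selinger DP (subsets sized 1..n):
  {C}: scan cost=500, card=500
  {A}: scan cost=150, card=150
  {B}: scan cost=60, card=60
  {AC}: card=7500; try (A,hash)→3400, (C,merge)→6500, (A,merge)→6850, (C,hash)→9300, (C,nl)→75150, (A,nl)→75500; best=3400 via (A,hash)
  {BC}: card=120; try (B,hash)→1720, (B,nl_idx)→3620, (C,merge)→5480, (B,merge)→5920, (C,hash)→9120, (C,nl)→30060 …(+1); best=1720 via (B,hash)
  {ABC}: card=1800; try (A,merge)→4030, (A,hash)→4240, (B,hash)→11620, (A,nl)→19720, (B,nl_idx)→50200, (B,merge)→108820 …(+1); best=4030 via (A,merge)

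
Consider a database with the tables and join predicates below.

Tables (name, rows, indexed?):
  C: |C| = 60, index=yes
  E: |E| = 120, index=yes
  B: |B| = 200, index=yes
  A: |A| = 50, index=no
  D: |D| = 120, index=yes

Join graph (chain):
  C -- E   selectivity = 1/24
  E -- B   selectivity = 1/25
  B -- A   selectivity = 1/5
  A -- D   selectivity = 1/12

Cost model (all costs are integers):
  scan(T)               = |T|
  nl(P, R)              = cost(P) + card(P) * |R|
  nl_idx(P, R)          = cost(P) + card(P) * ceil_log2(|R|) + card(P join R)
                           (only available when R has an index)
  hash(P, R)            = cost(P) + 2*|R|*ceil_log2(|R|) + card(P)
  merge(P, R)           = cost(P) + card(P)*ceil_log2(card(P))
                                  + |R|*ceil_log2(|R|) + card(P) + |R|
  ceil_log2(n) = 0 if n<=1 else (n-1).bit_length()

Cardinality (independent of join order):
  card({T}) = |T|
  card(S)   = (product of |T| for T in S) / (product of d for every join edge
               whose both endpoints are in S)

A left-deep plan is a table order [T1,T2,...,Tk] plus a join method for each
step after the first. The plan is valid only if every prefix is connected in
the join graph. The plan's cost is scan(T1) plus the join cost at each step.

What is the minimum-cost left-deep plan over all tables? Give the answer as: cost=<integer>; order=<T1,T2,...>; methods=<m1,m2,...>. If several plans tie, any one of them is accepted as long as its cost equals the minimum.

Selinger DP (subsets sized 1..n):
  {C}: scan cost=60, card=60
  {E}: scan cost=120, card=120
  {B}: scan cost=200, card=200
  {A}: scan cost=50, card=50
  {D}: scan cost=120, card=120
  {CE}: card=300; try (E,nl_idx)→780, (C,hash)→960, (C,nl_idx)→1140, (E,merge)→1440, (C,merge)→1500, (E,hash)→1800 …(+2); best=780 via (E,nl_idx)
  {BE}: card=960; try (B,nl_idx)→2040, (E,hash)→2080, (E,nl_idx)→2560, (B,merge)→2880, (E,merge)→2960, (B,hash)→3440 …(+2); best=2040 via (B,nl_idx)
  {AB}: card=2000; try (A,hash)→1000, (B,merge)→2200, (A,merge)→2350, (B,nl_idx)→2450, (B,hash)→3300, (B,nl)→10050 …(+1); best=1000 via (A,hash)
  {AD}: card=500; try (A,hash)→840, (D,nl_idx)→900, (D,merge)→1360, (A,merge)→1430, (D,hash)→1780, (D,nl)→6050 …(+1); best=840 via (A,hash)
  {BCE}: card=2400; try (C,hash)→3720, (B,hash)→4280, (B,merge)→5580, (B,nl_idx)→5580, (C,nl_idx)→10200, (C,merge)→13020 …(+2); best=3720 via (C,hash)
  {ABE}: card=9600; try (A,hash)→3600, (E,hash)→4680, (A,merge)→12950, (E,nl_idx)→24600, (E,merge)→25960, (A,nl)→50040 …(+1); best=3600 via (A,hash)
  {ABD}: card=20000; try (B,hash)→4540, (D,hash)→4680, (B,merge)→7640, (B,nl_idx)→24840, (D,merge)→25960, (D,nl_idx)→35000 …(+2); best=4540 via (B,hash)
  {ABCE}: card=24000; try (A,hash)→6720, (C,hash)→13920, (A,merge)→35270, (C,nl_idx)→85200, (A,nl)→123720, (C,merge)→148020 …(+1); best=6720 via (A,hash)
  {ABDE}: card=96000; try (D,hash)→14880, (E,hash)→26220, (D,merge)→148560, (D,nl_idx)→166800, (E,nl_idx)→240540, (E,merge)→325500 …(+2); best=14880 via (D,hash)
  {ABCDE}: card=240000; try (D,hash)→32400, (C,hash)→111600, (D,merge)→391680, (D,nl_idx)→414720, (C,nl_idx)→830880, (C,merge)→1743300 …(+2); best=32400 via (D,hash)

cost=32400; order=E,B,C,A,D; methods=nl_idx,hash,hash,hash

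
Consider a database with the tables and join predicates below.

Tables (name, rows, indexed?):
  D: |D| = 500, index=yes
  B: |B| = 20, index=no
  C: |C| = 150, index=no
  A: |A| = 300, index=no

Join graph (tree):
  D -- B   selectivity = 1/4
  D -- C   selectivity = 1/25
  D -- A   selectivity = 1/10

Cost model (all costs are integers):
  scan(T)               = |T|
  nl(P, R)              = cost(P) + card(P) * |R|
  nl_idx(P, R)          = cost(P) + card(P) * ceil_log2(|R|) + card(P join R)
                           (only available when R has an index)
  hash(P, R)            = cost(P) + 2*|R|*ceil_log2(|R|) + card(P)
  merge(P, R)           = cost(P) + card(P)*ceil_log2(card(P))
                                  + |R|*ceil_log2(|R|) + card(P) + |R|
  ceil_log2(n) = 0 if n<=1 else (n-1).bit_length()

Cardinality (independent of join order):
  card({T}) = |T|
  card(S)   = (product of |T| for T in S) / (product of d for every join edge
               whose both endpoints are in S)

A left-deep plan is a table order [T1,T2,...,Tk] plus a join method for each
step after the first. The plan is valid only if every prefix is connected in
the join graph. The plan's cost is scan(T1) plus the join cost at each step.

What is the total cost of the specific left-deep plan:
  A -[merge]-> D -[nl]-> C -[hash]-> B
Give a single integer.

2348500

step 1: scan A: cost=300, card=300
step 2: join D via merge
    card(P join D) = 300*500/(10) = 15000
    cost = 300 + 300*9 + 500*9 + 300 + 500 = 8300
step 3: join C via nl
    card(P join C) = 15000*150/(25) = 90000
    cost = 8300 + 15000*150 = 2258300
step 4: join B via hash
    card(P join B) = 90000*20/(4) = 450000
    cost = 2258300 + 2*20*5 + 90000 = 2348500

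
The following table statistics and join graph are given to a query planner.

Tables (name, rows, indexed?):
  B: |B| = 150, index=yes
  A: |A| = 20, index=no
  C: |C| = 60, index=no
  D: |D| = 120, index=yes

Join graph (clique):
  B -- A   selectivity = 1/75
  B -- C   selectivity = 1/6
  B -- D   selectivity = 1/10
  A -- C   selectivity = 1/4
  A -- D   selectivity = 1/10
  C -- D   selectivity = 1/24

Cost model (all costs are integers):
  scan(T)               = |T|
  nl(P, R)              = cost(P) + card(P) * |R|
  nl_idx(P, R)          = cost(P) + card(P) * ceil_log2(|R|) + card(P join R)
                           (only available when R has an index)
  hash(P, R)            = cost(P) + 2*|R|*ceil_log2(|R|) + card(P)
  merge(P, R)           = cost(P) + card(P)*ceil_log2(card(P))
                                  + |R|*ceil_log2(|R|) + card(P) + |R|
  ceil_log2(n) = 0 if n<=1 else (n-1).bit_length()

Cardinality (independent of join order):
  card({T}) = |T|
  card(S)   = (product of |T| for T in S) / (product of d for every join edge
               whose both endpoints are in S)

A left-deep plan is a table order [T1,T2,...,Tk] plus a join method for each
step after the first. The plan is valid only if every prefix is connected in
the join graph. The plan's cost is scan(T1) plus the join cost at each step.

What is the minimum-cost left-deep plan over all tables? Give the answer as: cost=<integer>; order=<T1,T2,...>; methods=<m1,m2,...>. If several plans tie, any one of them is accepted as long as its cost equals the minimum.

Selinger DP (subsets sized 1..n):
  {B}: scan cost=150, card=150
  {A}: scan cost=20, card=20
  {C}: scan cost=60, card=60
  {D}: scan cost=120, card=120
  {AB}: card=40; try (B,nl_idx)→220, (A,hash)→500, (B,merge)→1490, (A,merge)→1620, (B,hash)→2440, (B,nl)→3020 …(+1); best=220 via (B,nl_idx)
  {BC}: card=1500; try (C,hash)→1020, (B,merge)→1830, (C,merge)→1920, (B,nl_idx)→2040, (B,hash)→2520, (B,nl)→9060 …(+1); best=1020 via (C,hash)
  {BD}: card=1800; try (D,hash)→1980, (B,merge)→2430, (D,merge)→2460, (B,hash)→2640, (B,nl_idx)→2880, (D,nl_idx)→3000 …(+2); best=1980 via (D,hash)
  {AC}: card=300; try (A,hash)→320, (C,merge)→560, (A,merge)→600, (C,hash)→760, (C,nl)→1220, (A,nl)→1260; best=320 via (A,hash)
  {AD}: card=240; try (D,nl_idx)→400, (A,hash)→440, (D,merge)→1100, (A,merge)→1200, (D,hash)→1720, (D,nl)→2420 …(+1); best=400 via (D,nl_idx)
  {CD}: card=300; try (D,nl_idx)→780, (C,hash)→960, (D,merge)→1440, (C,merge)→1500, (D,hash)→1800, (D,nl)→7260 …(+1); best=780 via (D,nl_idx)
  {ABC}: card=100; try (C,merge)→920, (C,hash)→980, (C,nl)→2620, (A,hash)→2720, (B,nl_idx)→2820, (B,hash)→3020 …(+4); best=920 via (C,merge)
  {ABD}: card=48; try (D,nl_idx)→548, (D,merge)→1460, (D,hash)→1940, (B,nl_idx)→2368, (B,hash)→3040, (B,merge)→3910 …(+5); best=548 via (D,nl_idx)
  {BCD}: card=750; try (B,hash)→3480, (B,nl_idx)→3930, (D,hash)→4200, (C,hash)→4500, (B,merge)→5130, (D,nl_idx)→12270 …(+5); best=3480 via (B,hash)
  {ACD}: card=150; try (A,hash)→1280, (C,hash)→1360, (D,hash)→2300, (D,nl_idx)→2570, (C,merge)→2980, (A,merge)→3900 …(+4); best=1280 via (A,hash)
  {ABCD}: card=5; try (C,merge)→1304, (C,hash)→1316, (D,nl_idx)→1625, (B,nl_idx)→2485, (D,merge)→2680, (D,hash)→2700 …(+8); best=1304 via (C,merge)

cost=1304; order=A,B,D,C; methods=nl_idx,nl_idx,merge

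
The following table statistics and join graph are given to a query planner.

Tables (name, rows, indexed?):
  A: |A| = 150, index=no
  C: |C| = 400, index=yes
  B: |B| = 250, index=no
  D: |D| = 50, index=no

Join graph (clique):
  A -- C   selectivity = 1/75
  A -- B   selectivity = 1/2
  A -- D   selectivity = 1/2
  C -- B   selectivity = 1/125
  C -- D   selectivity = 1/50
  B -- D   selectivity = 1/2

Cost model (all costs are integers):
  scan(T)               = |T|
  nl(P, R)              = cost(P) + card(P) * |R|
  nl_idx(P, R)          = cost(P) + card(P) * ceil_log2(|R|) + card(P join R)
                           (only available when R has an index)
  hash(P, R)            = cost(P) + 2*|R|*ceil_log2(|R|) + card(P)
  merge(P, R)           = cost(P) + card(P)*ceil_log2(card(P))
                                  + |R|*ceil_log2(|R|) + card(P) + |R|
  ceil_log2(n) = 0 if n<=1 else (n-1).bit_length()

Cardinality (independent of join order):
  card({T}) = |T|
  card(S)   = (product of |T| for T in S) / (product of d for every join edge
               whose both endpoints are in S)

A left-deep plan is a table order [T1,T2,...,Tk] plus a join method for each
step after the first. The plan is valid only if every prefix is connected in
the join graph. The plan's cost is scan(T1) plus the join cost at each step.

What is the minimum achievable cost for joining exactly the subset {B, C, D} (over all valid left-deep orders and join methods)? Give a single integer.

4700

Selinger DP over subsets of {B,C,D}:
  {C}: scan cost=400, card=400
  {B}: scan cost=250, card=250
  {D}: scan cost=50, card=50
  {BC}: card=800; try (C,nl_idx)→3300, (B,hash)→4800, (C,merge)→6500, (B,merge)→6650, (C,hash)→7700, (C,nl)→100250 …(+1); best=3300 via (C,nl_idx)
  {CD}: card=400; try (C,nl_idx)→900, (D,hash)→1400, (C,merge)→4400, (D,merge)→4750, (C,hash)→7300, (C,nl)→20050 …(+1); best=900 via (C,nl_idx)
  {BD}: card=6250; try (D,hash)→1100, (B,merge)→2650, (D,merge)→2850, (B,hash)→4100, (B,nl)→12550, (D,nl)→12750; best=1100 via (D,hash)
  {BCD}: card=400; try (D,hash)→4700, (B,hash)→5300, (B,merge)→7150, (D,merge)→12450, (C,hash)→14550, (D,nl)→43300 …(+4); best=4700 via (D,hash)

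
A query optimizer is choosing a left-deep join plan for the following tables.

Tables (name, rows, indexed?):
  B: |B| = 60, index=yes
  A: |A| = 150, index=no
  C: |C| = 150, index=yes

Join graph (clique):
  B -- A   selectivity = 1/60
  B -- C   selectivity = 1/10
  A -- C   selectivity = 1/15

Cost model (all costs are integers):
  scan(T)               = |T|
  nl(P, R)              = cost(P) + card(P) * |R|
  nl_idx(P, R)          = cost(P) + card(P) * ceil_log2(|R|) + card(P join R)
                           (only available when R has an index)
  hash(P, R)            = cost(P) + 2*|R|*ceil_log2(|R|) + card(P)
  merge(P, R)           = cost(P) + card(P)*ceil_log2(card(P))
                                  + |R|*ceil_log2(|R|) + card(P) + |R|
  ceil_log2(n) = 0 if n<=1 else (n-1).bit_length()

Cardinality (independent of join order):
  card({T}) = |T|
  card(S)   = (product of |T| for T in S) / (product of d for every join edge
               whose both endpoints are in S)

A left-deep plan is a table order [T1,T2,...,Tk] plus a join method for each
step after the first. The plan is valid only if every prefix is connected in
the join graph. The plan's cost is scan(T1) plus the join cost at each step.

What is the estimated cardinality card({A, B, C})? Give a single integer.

Tables in S: A(150), B(60), C(150)
Edges inside S: B-A(d=60), B-C(d=10), A-C(d=15)
numerator = 150 * 60 * 150 = 1350000
denominator = 60 * 10 * 15 = 9000
card(S) = 1350000 / 9000 = 150

150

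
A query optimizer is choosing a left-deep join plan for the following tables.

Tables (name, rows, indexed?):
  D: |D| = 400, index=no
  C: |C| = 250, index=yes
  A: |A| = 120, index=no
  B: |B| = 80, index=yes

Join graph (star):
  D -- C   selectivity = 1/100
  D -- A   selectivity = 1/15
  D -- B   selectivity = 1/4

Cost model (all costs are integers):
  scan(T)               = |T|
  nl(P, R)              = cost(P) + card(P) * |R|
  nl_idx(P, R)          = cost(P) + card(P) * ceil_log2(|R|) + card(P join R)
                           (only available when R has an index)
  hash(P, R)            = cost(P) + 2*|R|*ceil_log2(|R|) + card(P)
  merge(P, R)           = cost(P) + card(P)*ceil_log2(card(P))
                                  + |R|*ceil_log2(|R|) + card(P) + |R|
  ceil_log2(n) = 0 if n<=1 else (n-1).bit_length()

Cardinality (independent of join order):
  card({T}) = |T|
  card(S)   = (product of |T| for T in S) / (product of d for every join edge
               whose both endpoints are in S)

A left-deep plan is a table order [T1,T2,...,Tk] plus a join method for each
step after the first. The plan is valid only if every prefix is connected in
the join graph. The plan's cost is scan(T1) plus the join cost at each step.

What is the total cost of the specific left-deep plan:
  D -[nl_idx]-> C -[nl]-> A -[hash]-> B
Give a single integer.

133720

step 1: scan D: cost=400, card=400
step 2: join C via nl_idx
    card(P join C) = 400*250/(100) = 1000
    cost = 400 + 400*8 + 1000 = 4600
step 3: join A via nl
    card(P join A) = 1000*120/(15) = 8000
    cost = 4600 + 1000*120 = 124600
step 4: join B via hash
    card(P join B) = 8000*80/(4) = 160000
    cost = 124600 + 2*80*7 + 8000 = 133720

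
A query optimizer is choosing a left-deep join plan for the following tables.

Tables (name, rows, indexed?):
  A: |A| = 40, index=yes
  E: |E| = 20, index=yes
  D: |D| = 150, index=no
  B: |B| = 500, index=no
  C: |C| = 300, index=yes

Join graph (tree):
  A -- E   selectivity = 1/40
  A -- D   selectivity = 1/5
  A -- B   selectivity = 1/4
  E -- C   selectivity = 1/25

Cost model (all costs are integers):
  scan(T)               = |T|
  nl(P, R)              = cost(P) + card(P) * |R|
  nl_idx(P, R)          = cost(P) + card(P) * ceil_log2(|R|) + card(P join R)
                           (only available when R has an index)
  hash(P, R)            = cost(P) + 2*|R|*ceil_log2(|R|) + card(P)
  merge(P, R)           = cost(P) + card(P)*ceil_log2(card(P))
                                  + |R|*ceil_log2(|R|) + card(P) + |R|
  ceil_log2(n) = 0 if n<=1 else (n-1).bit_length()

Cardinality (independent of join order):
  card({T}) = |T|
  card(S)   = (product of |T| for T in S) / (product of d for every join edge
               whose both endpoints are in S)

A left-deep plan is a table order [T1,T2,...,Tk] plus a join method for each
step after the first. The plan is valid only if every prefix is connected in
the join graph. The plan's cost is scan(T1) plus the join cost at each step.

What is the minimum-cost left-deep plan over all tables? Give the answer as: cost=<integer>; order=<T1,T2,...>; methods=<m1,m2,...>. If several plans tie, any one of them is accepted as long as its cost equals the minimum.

cost=19420; order=E,A,C,D,B; methods=nl_idx,nl_idx,hash,hash

Selinger DP (subsets sized 1..n):
  {A}: scan cost=40, card=40
  {E}: scan cost=20, card=20
  {D}: scan cost=150, card=150
  {B}: scan cost=500, card=500
  {C}: scan cost=300, card=300
  {AE}: card=20; try (A,nl_idx)→160, (E,nl_idx)→260, (E,hash)→280, (A,merge)→420, (E,merge)→440, (A,hash)→520 …(+2); best=160 via (A,nl_idx)
  {AD}: card=1200; try (A,hash)→780, (D,merge)→1670, (A,merge)→1780, (A,nl_idx)→2250, (D,hash)→2480, (D,nl)→6040 …(+1); best=780 via (A,hash)
  {AB}: card=5000; try (A,hash)→1480, (B,merge)→5320, (A,merge)→5780, (A,nl_idx)→8500, (B,hash)→9080, (B,nl)→20040 …(+1); best=1480 via (A,hash)
  {CE}: card=240; try (C,nl_idx)→440, (E,hash)→800, (E,nl_idx)→2040, (C,merge)→3140, (E,merge)→3420, (C,hash)→5440 …(+2); best=440 via (C,nl_idx)
  {ADE}: card=600; try (D,merge)→1630, (E,hash)→2180, (D,hash)→2580, (D,nl)→3160, (E,nl_idx)→7380, (E,merge)→15300 …(+1); best=1630 via (D,merge)
  {ABE}: card=2500; try (B,merge)→5280, (E,hash)→6680, (B,hash)→9180, (B,nl)→10160, (E,nl_idx)→28980, (E,merge)→71600 …(+1); best=5280 via (B,merge)
  {ACE}: card=240; try (C,nl_idx)→580, (A,hash)→1160, (A,nl_idx)→2120, (A,merge)→2880, (C,merge)→3280, (C,hash)→5580 …(+2); best=580 via (C,nl_idx)
  {ABD}: card=150000; try (D,hash)→8880, (B,hash)→10980, (B,merge)→20180, (D,merge)→72830, (B,nl)→600780, (D,nl)→751480; best=8880 via (D,hash)
  {ABDE}: card=75000; try (D,hash)→10180, (B,hash)→11230, (B,merge)→13230, (D,merge)→39130, (E,hash)→159080, (B,nl)→301630 …(+4); best=10180 via (D,hash)
  {ACDE}: card=7200; try (D,hash)→3220, (D,merge)→4090, (C,hash)→7630, (C,merge)→11230, (C,nl_idx)→14230, (D,nl)→36580 …(+1); best=3220 via (D,hash)
  {ABCE}: card=30000; try (B,merge)→7740, (B,hash)→9820, (C,hash)→13180, (C,merge)→40780, (C,nl_idx)→57780, (B,nl)→120580 …(+1); best=7740 via (B,merge)
  {ABCDE}: card=900000; try (B,hash)→19420, (D,hash)→40140, (C,hash)→90580, (B,merge)→109020, (D,merge)→489090, (C,merge)→1363180 …(+4); best=19420 via (B,hash)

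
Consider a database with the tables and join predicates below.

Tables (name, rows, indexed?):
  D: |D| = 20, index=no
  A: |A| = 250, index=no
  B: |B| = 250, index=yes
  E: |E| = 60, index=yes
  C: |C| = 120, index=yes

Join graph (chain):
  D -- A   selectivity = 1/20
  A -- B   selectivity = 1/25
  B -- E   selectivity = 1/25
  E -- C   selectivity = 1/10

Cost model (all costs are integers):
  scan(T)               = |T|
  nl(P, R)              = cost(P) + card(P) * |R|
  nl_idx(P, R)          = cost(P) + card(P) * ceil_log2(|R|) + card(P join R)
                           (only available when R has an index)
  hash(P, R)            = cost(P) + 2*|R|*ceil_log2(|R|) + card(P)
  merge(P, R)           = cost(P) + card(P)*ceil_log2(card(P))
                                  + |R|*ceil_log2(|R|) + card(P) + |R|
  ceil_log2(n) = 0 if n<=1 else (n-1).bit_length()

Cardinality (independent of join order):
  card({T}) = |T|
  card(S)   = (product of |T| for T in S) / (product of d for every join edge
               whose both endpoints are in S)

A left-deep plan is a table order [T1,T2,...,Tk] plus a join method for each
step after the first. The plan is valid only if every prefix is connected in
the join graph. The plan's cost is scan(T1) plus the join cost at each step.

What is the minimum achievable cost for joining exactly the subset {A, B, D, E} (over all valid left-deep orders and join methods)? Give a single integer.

8170

Selinger DP over subsets of {A,B,D,E}:
  {D}: scan cost=20, card=20
  {A}: scan cost=250, card=250
  {B}: scan cost=250, card=250
  {E}: scan cost=60, card=60
  {AD}: card=250; try (D,hash)→700, (A,merge)→2390, (D,merge)→2620, (A,hash)→4040, (A,nl)→5020, (D,nl)→5250; best=700 via (D,hash)
  {AB}: card=2500; try (B,hash)→4500, (A,hash)→4500, (B,merge)→4750, (B,nl_idx)→4750, (A,merge)→4750, (B,nl)→62750 …(+1); best=4500 via (B,hash)
  {BE}: card=600; try (B,nl_idx)→1140, (E,hash)→1220, (E,nl_idx)→2350, (B,merge)→2730, (E,merge)→2920, (B,hash)→4120 …(+2); best=1140 via (B,nl_idx)
  {ABD}: card=2500; try (B,hash)→4950, (B,merge)→5200, (B,nl_idx)→5200, (D,hash)→7200, (D,merge)→37120, (D,nl)→54500 …(+1); best=4950 via (B,hash)
  {ABE}: card=6000; try (A,hash)→5740, (E,hash)→7720, (A,merge)→9990, (E,nl_idx)→25500, (E,merge)→37420, (A,nl)→151140 …(+1); best=5740 via (A,hash)
  {ABDE}: card=6000; try (E,hash)→8170, (D,hash)→11940, (E,nl_idx)→25950, (E,merge)→37870, (D,merge)→89860, (D,nl)→125740 …(+1); best=8170 via (E,hash)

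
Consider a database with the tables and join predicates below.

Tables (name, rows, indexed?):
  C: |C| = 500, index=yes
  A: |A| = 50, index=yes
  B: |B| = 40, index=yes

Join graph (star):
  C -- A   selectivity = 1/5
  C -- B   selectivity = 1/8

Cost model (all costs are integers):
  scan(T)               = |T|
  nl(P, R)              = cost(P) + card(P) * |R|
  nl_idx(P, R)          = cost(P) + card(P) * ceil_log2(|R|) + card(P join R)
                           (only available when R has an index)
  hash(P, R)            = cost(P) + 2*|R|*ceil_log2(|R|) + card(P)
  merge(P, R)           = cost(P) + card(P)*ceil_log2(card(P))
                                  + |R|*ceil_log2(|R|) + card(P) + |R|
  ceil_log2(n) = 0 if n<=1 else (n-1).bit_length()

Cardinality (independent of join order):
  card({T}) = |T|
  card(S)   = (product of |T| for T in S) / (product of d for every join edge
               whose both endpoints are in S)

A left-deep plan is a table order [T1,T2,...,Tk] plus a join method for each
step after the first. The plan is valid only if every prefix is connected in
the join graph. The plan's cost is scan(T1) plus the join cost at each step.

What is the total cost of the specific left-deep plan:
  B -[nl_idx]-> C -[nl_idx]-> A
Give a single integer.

step 1: scan B: cost=40, card=40
step 2: join C via nl_idx
    card(P join C) = 40*500/(8) = 2500
    cost = 40 + 40*9 + 2500 = 2900
step 3: join A via nl_idx
    card(P join A) = 2500*50/(5) = 25000
    cost = 2900 + 2500*6 + 25000 = 42900

42900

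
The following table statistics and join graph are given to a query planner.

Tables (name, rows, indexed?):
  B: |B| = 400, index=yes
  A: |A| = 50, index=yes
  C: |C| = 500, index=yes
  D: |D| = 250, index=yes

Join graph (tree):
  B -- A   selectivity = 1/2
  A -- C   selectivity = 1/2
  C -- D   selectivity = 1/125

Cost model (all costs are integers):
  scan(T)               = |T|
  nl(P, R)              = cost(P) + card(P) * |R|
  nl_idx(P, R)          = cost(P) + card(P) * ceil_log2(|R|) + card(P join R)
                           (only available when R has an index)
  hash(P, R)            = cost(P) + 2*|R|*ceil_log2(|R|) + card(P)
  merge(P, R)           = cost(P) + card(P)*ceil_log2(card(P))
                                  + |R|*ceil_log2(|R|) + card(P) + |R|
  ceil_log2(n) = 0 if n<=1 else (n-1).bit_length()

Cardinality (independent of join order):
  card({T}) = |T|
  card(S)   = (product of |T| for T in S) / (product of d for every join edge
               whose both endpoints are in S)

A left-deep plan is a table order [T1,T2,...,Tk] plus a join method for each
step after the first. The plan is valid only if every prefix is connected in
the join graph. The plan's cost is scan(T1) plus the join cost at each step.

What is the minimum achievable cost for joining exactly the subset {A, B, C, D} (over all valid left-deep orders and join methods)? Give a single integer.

Selinger DP over subsets of {A,B,C,D}:
  {B}: scan cost=400, card=400
  {A}: scan cost=50, card=50
  {C}: scan cost=500, card=500
  {D}: scan cost=250, card=250
  {AB}: card=10000; try (A,hash)→1400, (B,merge)→4400, (A,merge)→4750, (B,hash)→7300, (B,nl_idx)→10500, (A,nl_idx)→12800 …(+2); best=1400 via (A,hash)
  {AC}: card=12500; try (A,hash)→1600, (C,merge)→5400, (A,merge)→5850, (C,hash)→9100, (C,nl_idx)→13000, (A,nl_idx)→16000 …(+2); best=1600 via (A,hash)
  {CD}: card=1000; try (C,nl_idx)→3500, (D,hash)→5000, (D,nl_idx)→5500, (C,merge)→7500, (D,merge)→7750, (C,hash)→9500 …(+2); best=3500 via (C,nl_idx)
  {ABC}: card=2500000; try (C,hash)→20400, (B,hash)→21300, (C,merge)→156400, (B,merge)→193100, (C,nl_idx)→2591400, (B,nl_idx)→2614100 …(+2); best=20400 via (C,hash)
  {ACD}: card=25000; try (A,hash)→5100, (A,merge)→14850, (D,hash)→18100, (A,nl_idx)→34500, (A,nl)→53500, (D,nl_idx)→126600 …(+2); best=5100 via (A,hash)
  {ABCD}: card=5000000; try (B,hash)→37300, (B,merge)→409100, (D,hash)→2524400, (B,nl_idx)→5230100, (B,nl)→10005100, (D,nl_idx)→25020400 …(+2); best=37300 via (B,hash)

37300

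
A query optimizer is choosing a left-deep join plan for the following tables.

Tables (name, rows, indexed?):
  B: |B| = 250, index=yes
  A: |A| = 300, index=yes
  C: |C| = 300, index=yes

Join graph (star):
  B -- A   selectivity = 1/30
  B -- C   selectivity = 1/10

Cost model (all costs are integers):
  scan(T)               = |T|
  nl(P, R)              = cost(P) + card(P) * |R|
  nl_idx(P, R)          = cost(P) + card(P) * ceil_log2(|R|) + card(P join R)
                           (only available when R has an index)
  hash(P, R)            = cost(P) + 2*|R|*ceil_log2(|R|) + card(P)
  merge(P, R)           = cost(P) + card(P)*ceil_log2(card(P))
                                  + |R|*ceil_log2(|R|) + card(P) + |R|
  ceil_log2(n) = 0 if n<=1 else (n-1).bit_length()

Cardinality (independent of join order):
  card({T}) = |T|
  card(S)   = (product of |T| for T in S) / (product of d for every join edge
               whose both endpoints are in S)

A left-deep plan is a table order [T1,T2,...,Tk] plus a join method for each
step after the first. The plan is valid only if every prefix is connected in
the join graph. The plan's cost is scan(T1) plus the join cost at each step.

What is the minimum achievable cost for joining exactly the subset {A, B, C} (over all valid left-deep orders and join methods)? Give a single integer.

Selinger DP over subsets of {A,B,C}:
  {B}: scan cost=250, card=250
  {A}: scan cost=300, card=300
  {C}: scan cost=300, card=300
  {AB}: card=2500; try (B,hash)→4600, (A,nl_idx)→5000, (B,nl_idx)→5200, (A,merge)→5500, (B,merge)→5550, (A,hash)→5900 …(+2); best=4600 via (B,hash)
  {BC}: card=7500; try (B,hash)→4600, (C,merge)→5500, (B,merge)→5550, (C,hash)→5900, (C,nl_idx)→10000, (B,nl_idx)→10200 …(+2); best=4600 via (B,hash)
  {ABC}: card=75000; try (C,hash)→12500, (A,hash)→17500, (C,merge)→40100, (C,nl_idx)→102100, (A,merge)→112600, (A,nl_idx)→147100 …(+2); best=12500 via (C,hash)

12500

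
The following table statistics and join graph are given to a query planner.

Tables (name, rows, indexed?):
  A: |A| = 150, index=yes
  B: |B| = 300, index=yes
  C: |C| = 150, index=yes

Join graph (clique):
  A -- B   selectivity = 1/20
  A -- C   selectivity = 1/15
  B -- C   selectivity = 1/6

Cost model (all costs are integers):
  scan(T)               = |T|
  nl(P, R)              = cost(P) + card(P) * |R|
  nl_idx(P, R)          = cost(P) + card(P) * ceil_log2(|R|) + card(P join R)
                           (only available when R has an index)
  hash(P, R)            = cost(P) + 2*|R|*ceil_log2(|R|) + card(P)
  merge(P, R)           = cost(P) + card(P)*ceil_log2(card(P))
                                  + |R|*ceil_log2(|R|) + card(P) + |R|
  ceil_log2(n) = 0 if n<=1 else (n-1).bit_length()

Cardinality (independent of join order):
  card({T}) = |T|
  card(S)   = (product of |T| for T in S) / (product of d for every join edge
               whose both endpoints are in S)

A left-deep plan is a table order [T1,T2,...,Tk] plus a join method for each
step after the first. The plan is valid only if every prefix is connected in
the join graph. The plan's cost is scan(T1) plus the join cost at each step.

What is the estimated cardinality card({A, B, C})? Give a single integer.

Tables in S: A(150), B(300), C(150)
Edges inside S: A-B(d=20), A-C(d=15), B-C(d=6)
numerator = 150 * 300 * 150 = 6750000
denominator = 20 * 15 * 6 = 1800
card(S) = 6750000 / 1800 = 3750

3750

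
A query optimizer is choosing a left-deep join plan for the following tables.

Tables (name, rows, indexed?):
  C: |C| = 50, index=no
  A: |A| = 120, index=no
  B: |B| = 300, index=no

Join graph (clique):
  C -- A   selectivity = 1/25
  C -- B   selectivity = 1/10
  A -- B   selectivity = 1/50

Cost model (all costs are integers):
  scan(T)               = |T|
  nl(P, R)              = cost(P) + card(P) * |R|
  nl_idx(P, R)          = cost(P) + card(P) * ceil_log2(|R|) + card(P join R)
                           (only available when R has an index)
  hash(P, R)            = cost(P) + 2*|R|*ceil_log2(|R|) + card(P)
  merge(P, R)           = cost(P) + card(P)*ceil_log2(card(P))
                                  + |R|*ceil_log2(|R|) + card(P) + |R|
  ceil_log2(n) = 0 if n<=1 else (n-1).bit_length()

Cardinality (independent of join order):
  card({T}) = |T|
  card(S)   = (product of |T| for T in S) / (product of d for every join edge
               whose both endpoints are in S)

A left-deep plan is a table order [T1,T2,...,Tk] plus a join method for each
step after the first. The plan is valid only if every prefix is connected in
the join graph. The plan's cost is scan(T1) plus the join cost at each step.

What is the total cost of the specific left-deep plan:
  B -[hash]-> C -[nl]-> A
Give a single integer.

181200

step 1: scan B: cost=300, card=300
step 2: join C via hash
    card(P join C) = 300*50/(10) = 1500
    cost = 300 + 2*50*6 + 300 = 1200
step 3: join A via nl
    card(P join A) = 1500*120/(25*50) = 144
    cost = 1200 + 1500*120 = 181200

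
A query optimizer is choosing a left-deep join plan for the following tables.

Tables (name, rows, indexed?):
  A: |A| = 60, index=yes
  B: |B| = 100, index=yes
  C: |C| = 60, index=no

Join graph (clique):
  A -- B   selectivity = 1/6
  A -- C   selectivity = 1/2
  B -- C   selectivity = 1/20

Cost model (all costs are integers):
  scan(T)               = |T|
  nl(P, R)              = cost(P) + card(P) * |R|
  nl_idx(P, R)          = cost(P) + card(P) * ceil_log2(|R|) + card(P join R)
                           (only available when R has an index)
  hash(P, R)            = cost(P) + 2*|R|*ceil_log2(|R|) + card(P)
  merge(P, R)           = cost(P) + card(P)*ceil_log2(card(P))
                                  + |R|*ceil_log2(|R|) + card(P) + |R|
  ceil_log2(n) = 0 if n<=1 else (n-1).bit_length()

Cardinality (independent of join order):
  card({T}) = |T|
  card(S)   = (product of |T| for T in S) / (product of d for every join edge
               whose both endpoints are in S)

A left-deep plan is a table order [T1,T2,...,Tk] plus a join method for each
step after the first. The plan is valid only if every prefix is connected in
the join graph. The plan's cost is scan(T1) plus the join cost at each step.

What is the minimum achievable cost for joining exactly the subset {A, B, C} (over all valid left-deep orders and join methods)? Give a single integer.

Selinger DP over subsets of {A,B,C}:
  {A}: scan cost=60, card=60
  {B}: scan cost=100, card=100
  {C}: scan cost=60, card=60
  {AB}: card=1000; try (A,hash)→920, (B,merge)→1280, (A,merge)→1320, (B,nl_idx)→1480, (B,hash)→1520, (A,nl_idx)→1700 …(+2); best=920 via (A,hash)
  {AC}: card=1800; try (C,hash)→840, (A,hash)→840, (C,merge)→900, (A,merge)→900, (A,nl_idx)→2220, (C,nl)→3660 …(+1); best=840 via (C,hash)
  {BC}: card=300; try (B,nl_idx)→780, (C,hash)→920, (B,merge)→1280, (C,merge)→1320, (B,hash)→1520, (B,nl)→6060 …(+1); best=780 via (B,nl_idx)
  {ABC}: card=1500; try (A,hash)→1800, (C,hash)→2640, (B,hash)→4040, (A,nl_idx)→4080, (A,merge)→4200, (C,merge)→12340 …(+5); best=1800 via (A,hash)

1800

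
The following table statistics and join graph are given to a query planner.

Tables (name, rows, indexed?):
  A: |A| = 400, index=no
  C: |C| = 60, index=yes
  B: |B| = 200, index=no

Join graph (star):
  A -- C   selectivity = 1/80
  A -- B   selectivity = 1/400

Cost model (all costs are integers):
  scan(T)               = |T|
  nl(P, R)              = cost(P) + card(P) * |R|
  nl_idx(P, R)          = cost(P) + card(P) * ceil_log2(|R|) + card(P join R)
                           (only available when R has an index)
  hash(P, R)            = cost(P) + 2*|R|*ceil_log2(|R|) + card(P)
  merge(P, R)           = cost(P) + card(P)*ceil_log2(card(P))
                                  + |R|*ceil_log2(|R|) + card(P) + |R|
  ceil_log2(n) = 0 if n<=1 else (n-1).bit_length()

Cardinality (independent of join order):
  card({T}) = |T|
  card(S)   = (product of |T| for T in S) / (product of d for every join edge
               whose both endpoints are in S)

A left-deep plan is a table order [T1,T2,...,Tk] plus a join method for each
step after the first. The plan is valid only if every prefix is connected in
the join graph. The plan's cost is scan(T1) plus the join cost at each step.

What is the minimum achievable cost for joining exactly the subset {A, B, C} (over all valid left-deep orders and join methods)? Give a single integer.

Selinger DP over subsets of {A,B,C}:
  {A}: scan cost=400, card=400
  {C}: scan cost=60, card=60
  {B}: scan cost=200, card=200
  {AC}: card=300; try (C,hash)→1520, (C,nl_idx)→3100, (A,merge)→4480, (C,merge)→4820, (A,hash)→7320, (A,nl)→24060 …(+1); best=1520 via (C,hash)
  {AB}: card=200; try (B,hash)→4000, (A,merge)→6000, (B,merge)→6200, (A,hash)→7600, (A,nl)→80200, (B,nl)→80400; best=4000 via (B,hash)
  {ABC}: card=150; try (C,hash)→4920, (B,hash)→5020, (C,nl_idx)→5350, (C,merge)→6220, (B,merge)→6320, (C,nl)→16000 …(+1); best=4920 via (C,hash)

4920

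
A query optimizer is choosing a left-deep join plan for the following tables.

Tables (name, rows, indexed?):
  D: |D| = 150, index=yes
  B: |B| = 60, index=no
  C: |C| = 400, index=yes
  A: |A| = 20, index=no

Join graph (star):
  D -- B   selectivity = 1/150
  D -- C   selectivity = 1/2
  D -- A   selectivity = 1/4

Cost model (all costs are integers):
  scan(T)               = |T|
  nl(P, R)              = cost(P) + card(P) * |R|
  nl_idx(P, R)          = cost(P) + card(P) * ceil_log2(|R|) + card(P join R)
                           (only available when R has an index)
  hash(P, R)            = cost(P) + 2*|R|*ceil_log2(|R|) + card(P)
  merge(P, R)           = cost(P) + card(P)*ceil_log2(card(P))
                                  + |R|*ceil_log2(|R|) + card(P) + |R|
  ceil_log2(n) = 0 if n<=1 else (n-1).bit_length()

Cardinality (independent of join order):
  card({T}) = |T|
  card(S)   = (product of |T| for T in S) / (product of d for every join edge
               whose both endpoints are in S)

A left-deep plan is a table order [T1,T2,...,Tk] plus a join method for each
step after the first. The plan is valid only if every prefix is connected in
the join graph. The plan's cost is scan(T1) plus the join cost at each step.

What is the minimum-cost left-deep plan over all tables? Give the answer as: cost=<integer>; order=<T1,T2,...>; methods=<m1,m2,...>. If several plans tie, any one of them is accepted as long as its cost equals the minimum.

Selinger DP (subsets sized 1..n):
  {D}: scan cost=150, card=150
  {B}: scan cost=60, card=60
  {C}: scan cost=400, card=400
  {A}: scan cost=20, card=20
  {BD}: card=60; try (D,nl_idx)→600, (B,hash)→1020, (D,merge)→1830, (B,merge)→1920, (D,hash)→2520, (D,nl)→9060 …(+1); best=600 via (D,nl_idx)
  {CD}: card=30000; try (D,hash)→3200, (C,merge)→5500, (D,merge)→5750, (C,hash)→7500, (C,nl_idx)→31500, (D,nl_idx)→33600 …(+2); best=3200 via (D,hash)
  {AD}: card=750; try (A,hash)→500, (D,nl_idx)→930, (D,merge)→1490, (A,merge)→1620, (D,hash)→2440, (D,nl)→3020 …(+1); best=500 via (A,hash)
  {BCD}: card=12000; try (C,merge)→5020, (C,hash)→7860, (C,nl_idx)→13140, (C,nl)→24600, (B,hash)→33920, (B,merge)→483620 …(+1); best=5020 via (C,merge)
  {ABD}: card=300; try (A,hash)→860, (A,merge)→1140, (A,nl)→1800, (B,hash)→1970, (B,merge)→9170, (B,nl)→45500; best=860 via (A,hash)
  {ACD}: card=150000; try (C,hash)→8450, (C,merge)→12750, (A,hash)→33400, (C,nl_idx)→157250, (C,nl)→300500, (A,merge)→483320 …(+1); best=8450 via (C,hash)
  {ABCD}: card=60000; try (C,merge)→7860, (C,hash)→8360, (A,hash)→17220, (C,nl_idx)→63560, (C,nl)→120860, (B,hash)→159170 …(+4); best=7860 via (C,merge)

cost=7860; order=B,D,A,C; methods=nl_idx,hash,merge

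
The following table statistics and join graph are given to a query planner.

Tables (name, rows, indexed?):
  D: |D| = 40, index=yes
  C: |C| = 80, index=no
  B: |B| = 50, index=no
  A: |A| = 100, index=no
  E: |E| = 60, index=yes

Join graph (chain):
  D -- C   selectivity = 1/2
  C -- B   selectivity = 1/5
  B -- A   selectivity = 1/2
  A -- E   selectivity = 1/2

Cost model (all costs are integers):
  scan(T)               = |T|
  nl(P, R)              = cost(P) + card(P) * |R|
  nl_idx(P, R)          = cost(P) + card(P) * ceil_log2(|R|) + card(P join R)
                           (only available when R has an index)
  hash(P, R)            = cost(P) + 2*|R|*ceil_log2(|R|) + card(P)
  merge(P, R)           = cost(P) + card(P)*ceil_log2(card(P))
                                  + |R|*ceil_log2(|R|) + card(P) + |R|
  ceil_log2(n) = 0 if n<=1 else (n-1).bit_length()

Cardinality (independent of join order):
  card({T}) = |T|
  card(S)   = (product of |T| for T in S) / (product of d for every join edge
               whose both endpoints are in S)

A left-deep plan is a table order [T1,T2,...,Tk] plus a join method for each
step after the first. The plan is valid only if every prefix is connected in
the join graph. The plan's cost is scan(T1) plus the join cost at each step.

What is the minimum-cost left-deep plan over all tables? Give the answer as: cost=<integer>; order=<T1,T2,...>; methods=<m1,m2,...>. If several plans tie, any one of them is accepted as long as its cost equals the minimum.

cost=820160; order=C,B,D,A,E; methods=hash,hash,hash,hash

Selinger DP (subsets sized 1..n):
  {D}: scan cost=40, card=40
  {C}: scan cost=80, card=80
  {B}: scan cost=50, card=50
  {A}: scan cost=100, card=100
  {E}: scan cost=60, card=60
  {CD}: card=1600; try (D,hash)→640, (C,merge)→960, (D,merge)→1000, (C,hash)→1200, (D,nl_idx)→2160, (C,nl)→3240 …(+1); best=640 via (D,hash)
  {BC}: card=800; try (B,hash)→760, (C,merge)→1040, (B,merge)→1070, (C,hash)→1220, (C,nl)→4050, (B,nl)→4080; best=760 via (B,hash)
  {AB}: card=2500; try (B,hash)→800, (A,merge)→1200, (B,merge)→1250, (A,hash)→1500, (A,nl)→5050, (B,nl)→5100; best=800 via (B,hash)
  {AE}: card=3000; try (E,hash)→920, (A,merge)→1280, (E,merge)→1320, (A,hash)→1520, (E,nl_idx)→3700, (A,nl)→6060 …(+1); best=920 via (E,hash)
  {BCD}: card=16000; try (D,hash)→2040, (B,hash)→2840, (D,merge)→9840, (B,merge)→20190, (D,nl_idx)→21560, (D,nl)→32760 …(+1); best=2040 via (D,hash)
  {ABC}: card=40000; try (A,hash)→2960, (C,hash)→4420, (A,merge)→10360, (C,merge)→33940, (A,nl)→80760, (C,nl)→200800; best=2960 via (A,hash)
  {ABE}: card=75000; try (E,hash)→4020, (B,hash)→4520, (E,merge)→33720, (B,merge)→40270, (E,nl_idx)→90800, (E,nl)→150800 …(+1); best=4020 via (E,hash)
  {ABCD}: card=800000; try (A,hash)→19440, (D,hash)→43440, (A,merge)→242840, (D,merge)→683240, (D,nl_idx)→1042960, (A,nl)→1602040 …(+1); best=19440 via (A,hash)
  {ABCE}: card=1200000; try (E,hash)→43680, (C,hash)→80140, (E,merge)→683380, (C,merge)→1354660, (E,nl_idx)→1442960, (E,nl)→2402960 …(+1); best=43680 via (E,hash)
  {ABCDE}: card=24000000; try (E,hash)→820160, (D,hash)→1244160, (E,merge)→16819860, (D,merge)→26443960, (E,nl_idx)→28819440, (D,nl_idx)→31243680 …(+2); best=820160 via (E,hash)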